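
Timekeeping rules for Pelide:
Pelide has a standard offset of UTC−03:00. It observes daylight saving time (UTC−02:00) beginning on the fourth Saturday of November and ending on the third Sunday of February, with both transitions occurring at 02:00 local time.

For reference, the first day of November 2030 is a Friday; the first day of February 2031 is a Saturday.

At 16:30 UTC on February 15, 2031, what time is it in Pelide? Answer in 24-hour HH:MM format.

1 November 2030 is a Friday, so the first Saturday is November 2 and the fourth is November 23.
1 February 2031 is a Saturday, so the first Sunday is February 2 and the third is February 16.
At the standard offset (UTC−03:00), 16:30 UTC − 3h = 13:30 Pelide standard time.
The standard-time date in Pelide, February 15, 2031, falls between 23 November 2030 and 16 February 2031, so daylight saving is in effect and Pelide is at UTC−02:00.
16:30 UTC − 2h = 14:30 local.

14:30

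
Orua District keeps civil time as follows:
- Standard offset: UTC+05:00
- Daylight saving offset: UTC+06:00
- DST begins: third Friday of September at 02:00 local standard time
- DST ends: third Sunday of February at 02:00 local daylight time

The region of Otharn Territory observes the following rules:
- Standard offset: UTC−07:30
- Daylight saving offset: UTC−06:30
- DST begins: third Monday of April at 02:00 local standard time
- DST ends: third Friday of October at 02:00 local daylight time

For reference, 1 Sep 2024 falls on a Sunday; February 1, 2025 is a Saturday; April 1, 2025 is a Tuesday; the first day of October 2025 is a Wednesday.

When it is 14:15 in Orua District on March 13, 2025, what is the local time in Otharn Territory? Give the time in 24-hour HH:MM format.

1 September 2024 is a Sunday, so the first Friday is September 6 and the third is September 20.
1 February 2025 is a Saturday, so the first Sunday is February 2 and the third is February 16.
March 13, 2025 is outside the daylight-saving period (20 September 2024 – 16 February 2025), so Orua District is on standard time, UTC+05:00.
14:15 Orua District − 5h = 09:15 UTC.
1 April 2025 is a Tuesday, so the first Monday is April 7 and the third is April 21.
1 October 2025 is a Wednesday, so the first Friday is October 3 and the third is October 17.
At the standard offset (UTC−07:30), 09:15 UTC − 7h30m = 01:45 Otharn Territory standard time.
The standard-time date in Otharn Territory, March 13, 2025, does not fall between 21 April and 17 October, so daylight saving is not in effect and Otharn Territory is at UTC−07:30.
09:15 UTC − 7h30m = 01:45 Otharn Territory.

01:45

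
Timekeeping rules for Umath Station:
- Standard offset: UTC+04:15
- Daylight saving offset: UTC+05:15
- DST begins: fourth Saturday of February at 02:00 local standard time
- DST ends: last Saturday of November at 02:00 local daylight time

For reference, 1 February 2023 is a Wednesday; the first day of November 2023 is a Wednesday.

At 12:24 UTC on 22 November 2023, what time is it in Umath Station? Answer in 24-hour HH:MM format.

1 February 2023 is a Wednesday, so the first Saturday is February 4 and the fourth is February 25.
1 November 2023 is a Wednesday, so Saturdays fall on 4, 11, 18, 25; the last is November 25.
At the standard offset (UTC+04:15), 12:24 UTC + 4h15m = 16:39 Umath Station standard time.
The standard-time date in Umath Station, 22 November 2023, falls between 25 February and 25 November, so daylight saving is in effect and Umath Station is at UTC+05:15.
12:24 UTC + 5h15m = 17:39 local.

17:39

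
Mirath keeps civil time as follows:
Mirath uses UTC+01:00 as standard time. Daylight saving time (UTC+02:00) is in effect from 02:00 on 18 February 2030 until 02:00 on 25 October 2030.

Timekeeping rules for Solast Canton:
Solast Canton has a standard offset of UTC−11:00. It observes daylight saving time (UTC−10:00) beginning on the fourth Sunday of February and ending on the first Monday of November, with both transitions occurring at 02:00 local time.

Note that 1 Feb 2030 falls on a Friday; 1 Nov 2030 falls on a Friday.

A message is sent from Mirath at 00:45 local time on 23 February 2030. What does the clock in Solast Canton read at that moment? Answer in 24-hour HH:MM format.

Daylight saving runs 18 February – 25 October; 23 February 2030 is inside that window, so Mirath is at UTC+02:00.
00:45 Mirath − 2h = 22:45 UTC (rolling into the previous day, 22 February 2030).
1 February 2030 is a Friday, so the first Sunday is February 3 and the fourth is February 24.
1 November 2030 is a Friday, so the first Monday is November 4.
At the standard offset (UTC−11:00), 22:45 UTC − 11h = 11:45 Solast Canton standard time.
The standard-time date in Solast Canton, 22 February 2030, does not fall between 24 February and 4 November, so daylight saving is not in effect and Solast Canton is at UTC−11:00.
22:45 UTC − 11h = 11:45 Solast Canton.

11:45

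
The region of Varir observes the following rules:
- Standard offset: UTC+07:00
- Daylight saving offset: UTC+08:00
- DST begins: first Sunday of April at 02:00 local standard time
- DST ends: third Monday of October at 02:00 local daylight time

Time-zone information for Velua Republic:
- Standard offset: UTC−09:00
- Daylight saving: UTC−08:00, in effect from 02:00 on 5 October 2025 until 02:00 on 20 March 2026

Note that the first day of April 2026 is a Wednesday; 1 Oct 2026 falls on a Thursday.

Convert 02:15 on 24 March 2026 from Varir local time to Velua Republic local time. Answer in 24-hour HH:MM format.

10:15

1 April 2026 is a Wednesday, so the first Sunday is April 5.
1 October 2026 is a Thursday, so the first Monday is October 5 and the third is October 19.
24 March 2026 does not fall between 5 April and 19 October, so daylight saving is not in effect and Varir is at UTC+07:00.
02:15 Varir − 7h = 19:15 UTC (rolling into the previous day, 23 March 2026).
At the standard offset (UTC−09:00), 19:15 UTC − 9h = 10:15 Velua Republic standard time.
The standard-time date in Velua Republic, 23 March 2026, does not fall between 5 October 2025 and 20 March 2026, so daylight saving is not in effect and Velua Republic is at UTC−09:00.
19:15 UTC − 9h = 10:15 Velua Republic.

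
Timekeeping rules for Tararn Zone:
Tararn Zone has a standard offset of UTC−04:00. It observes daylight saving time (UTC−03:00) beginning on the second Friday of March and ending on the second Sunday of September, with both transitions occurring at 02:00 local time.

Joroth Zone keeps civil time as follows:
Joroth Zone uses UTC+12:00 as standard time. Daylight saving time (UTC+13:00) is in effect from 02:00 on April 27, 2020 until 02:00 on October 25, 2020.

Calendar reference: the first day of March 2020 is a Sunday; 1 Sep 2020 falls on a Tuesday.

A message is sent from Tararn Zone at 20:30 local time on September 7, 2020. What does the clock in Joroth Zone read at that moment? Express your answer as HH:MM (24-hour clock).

12:30

1 March 2020 is a Sunday, so the first Friday is March 6 and the second is March 13.
1 September 2020 is a Tuesday, so the first Sunday is September 6 and the second is September 13.
September 7, 2020 falls between 13 March and 13 September, so daylight saving is in effect and Tararn Zone is at UTC−03:00.
20:30 Tararn Zone + 3h = 23:30 UTC.
At the standard offset (UTC+12:00), 23:30 UTC + 12h = 11:30 Joroth Zone standard time (rolling into the next day, 8 September 2020).
Daylight saving runs 27 April – 25 October; the standard-time date in Joroth Zone, September 8, 2020, is inside that window, so Joroth Zone is at UTC+13:00.
23:30 UTC + 13h = 12:30 Joroth Zone (rolling into the next day, 8 September 2020).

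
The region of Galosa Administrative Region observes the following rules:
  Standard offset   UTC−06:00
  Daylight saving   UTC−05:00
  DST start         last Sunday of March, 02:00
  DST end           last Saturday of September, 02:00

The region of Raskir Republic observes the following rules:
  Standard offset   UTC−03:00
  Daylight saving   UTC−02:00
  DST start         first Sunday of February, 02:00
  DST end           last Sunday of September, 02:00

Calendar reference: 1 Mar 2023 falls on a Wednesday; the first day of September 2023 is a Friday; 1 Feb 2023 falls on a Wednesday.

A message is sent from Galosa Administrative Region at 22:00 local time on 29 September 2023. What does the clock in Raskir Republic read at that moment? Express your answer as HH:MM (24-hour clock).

00:00

1 March 2023 is a Wednesday, so Sundays fall on 5, 12, 19, 26; the last is March 26.
1 September 2023 is a Friday, so Saturdays fall on 2, 9, 16, 23, 30; the last is September 30.
Daylight saving runs 26 March – 30 September; 29 September 2023 is inside that window, so Galosa Administrative Region is at UTC−05:00.
22:00 Galosa Administrative Region + 5h = 03:00 UTC (rolling into the next day, 30 September 2023).
1 February 2023 is a Wednesday, so the first Sunday is February 5.
1 September 2023 is a Friday, so Sundays fall on 3, 10, 17, 24; the last is September 24.
At the standard offset (UTC−03:00), 03:00 UTC − 3h = 00:00 Raskir Republic standard time.
The standard-time date in Raskir Republic, 30 September 2023, is outside the daylight-saving period (5 February – 24 September), so Raskir Republic is on standard time, UTC−03:00.
03:00 UTC − 3h = 00:00 Raskir Republic.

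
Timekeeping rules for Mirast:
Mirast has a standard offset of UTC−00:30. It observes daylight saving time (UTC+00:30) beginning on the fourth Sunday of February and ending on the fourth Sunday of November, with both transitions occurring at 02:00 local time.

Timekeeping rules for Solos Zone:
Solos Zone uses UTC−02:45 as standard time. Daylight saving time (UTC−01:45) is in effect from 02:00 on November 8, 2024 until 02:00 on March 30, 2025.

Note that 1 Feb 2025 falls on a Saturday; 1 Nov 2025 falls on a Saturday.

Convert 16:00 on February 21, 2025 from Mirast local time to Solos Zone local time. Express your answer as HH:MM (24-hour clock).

1 February 2025 is a Saturday, so the first Sunday is February 2 and the fourth is February 23.
1 November 2025 is a Saturday, so the first Sunday is November 2 and the fourth is November 23.
February 21, 2025 is outside the daylight-saving period (23 February – 23 November), so Mirast is on standard time, UTC−00:30.
16:00 Mirast + 0h30m = 16:30 UTC.
At the standard offset (UTC−02:45), 16:30 UTC − 2h45m = 13:45 Solos Zone standard time.
The standard-time date in Solos Zone, February 21, 2025, falls between 8 November 2024 and 30 March 2025, so daylight saving is in effect and Solos Zone is at UTC−01:45.
16:30 UTC − 1h45m = 14:45 Solos Zone.

14:45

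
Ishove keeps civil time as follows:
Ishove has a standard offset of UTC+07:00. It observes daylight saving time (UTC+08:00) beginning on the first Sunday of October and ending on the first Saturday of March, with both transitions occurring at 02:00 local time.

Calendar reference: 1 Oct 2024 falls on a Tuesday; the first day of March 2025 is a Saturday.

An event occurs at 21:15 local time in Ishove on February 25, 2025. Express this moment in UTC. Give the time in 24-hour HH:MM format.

1 October 2024 is a Tuesday, so the first Sunday is October 6.
1 March 2025 is a Saturday, so the first Saturday is March 1.
February 25, 2025 lies within the daylight-saving period (6 October 2024 – 1 March 2025), so Ishove is on daylight time, UTC+08:00.
21:15 local − 8h = 13:15 UTC.

13:15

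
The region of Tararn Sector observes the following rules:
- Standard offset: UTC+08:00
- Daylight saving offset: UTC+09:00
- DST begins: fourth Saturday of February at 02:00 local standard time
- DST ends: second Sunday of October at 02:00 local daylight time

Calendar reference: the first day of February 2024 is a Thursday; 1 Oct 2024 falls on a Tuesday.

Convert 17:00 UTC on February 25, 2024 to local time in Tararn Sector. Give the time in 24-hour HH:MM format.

02:00

1 February 2024 is a Thursday, so the first Saturday is February 3 and the fourth is February 24.
1 October 2024 is a Tuesday, so the first Sunday is October 6 and the second is October 13.
At the standard offset (UTC+08:00), 17:00 UTC + 8h = 01:00 Tararn Sector standard time (rolling into the next day, 26 February 2024).
The standard-time date in Tararn Sector, February 26, 2024, lies within the daylight-saving period (24 February – 13 October), so Tararn Sector is on daylight time, UTC+09:00.
17:00 UTC + 9h = 02:00 local (rolling into the next day, 26 February 2024).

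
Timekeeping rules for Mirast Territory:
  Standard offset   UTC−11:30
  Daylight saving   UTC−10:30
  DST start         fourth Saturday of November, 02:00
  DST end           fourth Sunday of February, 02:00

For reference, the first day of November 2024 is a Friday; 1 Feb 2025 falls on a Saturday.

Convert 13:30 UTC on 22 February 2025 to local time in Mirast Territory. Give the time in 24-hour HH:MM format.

1 November 2024 is a Friday, so the first Saturday is November 2 and the fourth is November 23.
1 February 2025 is a Saturday, so the first Sunday is February 2 and the fourth is February 23.
At the standard offset (UTC−11:30), 13:30 UTC − 11h30m = 02:00 Mirast Territory standard time.
Daylight saving runs 23 November 2024 – 23 February 2025; the standard-time date in Mirast Territory, 22 February 2025, is inside that window, so Mirast Territory is at UTC−10:30.
13:30 UTC − 10h30m = 03:00 local.

03:00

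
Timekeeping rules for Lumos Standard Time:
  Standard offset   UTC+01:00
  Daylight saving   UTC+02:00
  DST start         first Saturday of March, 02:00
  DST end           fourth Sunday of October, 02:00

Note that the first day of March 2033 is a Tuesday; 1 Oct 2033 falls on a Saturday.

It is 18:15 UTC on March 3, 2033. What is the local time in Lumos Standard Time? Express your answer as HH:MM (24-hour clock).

1 March 2033 is a Tuesday, so the first Saturday is March 5.
1 October 2033 is a Saturday, so the first Sunday is October 2 and the fourth is October 23.
At the standard offset (UTC+01:00), 18:15 UTC + 1h = 19:15 Lumos Standard Time standard time.
Daylight saving runs 5 March – 23 October; the standard-time date in Lumos Standard Time, March 3, 2033, is outside that window, so Lumos Standard Time is on standard time at UTC+01:00.
18:15 UTC + 1h = 19:15 local.

19:15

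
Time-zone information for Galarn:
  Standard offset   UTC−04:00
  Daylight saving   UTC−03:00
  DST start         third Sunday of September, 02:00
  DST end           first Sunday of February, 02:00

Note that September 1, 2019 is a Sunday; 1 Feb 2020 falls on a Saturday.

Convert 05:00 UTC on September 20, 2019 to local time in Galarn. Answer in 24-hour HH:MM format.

1 September 2019 is a Sunday, so the first Sunday is September 1 and the third is September 15.
1 February 2020 is a Saturday, so the first Sunday is February 2.
At the standard offset (UTC−04:00), 05:00 UTC − 4h = 01:00 Galarn standard time.
Daylight saving runs 15 September 2019 – 2 February 2020; the standard-time date in Galarn, September 20, 2019, is inside that window, so Galarn is at UTC−03:00.
05:00 UTC − 3h = 02:00 local.

02:00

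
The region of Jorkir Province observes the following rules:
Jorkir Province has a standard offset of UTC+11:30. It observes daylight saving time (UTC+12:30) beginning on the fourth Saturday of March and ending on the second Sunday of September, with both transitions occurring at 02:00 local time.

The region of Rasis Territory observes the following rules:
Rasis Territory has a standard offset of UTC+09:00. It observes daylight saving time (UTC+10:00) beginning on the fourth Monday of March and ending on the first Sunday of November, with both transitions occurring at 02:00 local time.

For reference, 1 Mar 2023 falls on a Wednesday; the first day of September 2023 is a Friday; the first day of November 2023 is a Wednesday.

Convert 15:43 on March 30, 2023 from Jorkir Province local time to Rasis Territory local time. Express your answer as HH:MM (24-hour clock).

1 March 2023 is a Wednesday, so the first Saturday is March 4 and the fourth is March 25.
1 September 2023 is a Friday, so the first Sunday is September 3 and the second is September 10.
March 30, 2023 lies within the daylight-saving period (25 March – 10 September), so Jorkir Province is on daylight time, UTC+12:30.
15:43 Jorkir Province − 12h30m = 03:13 UTC.
1 March 2023 is a Wednesday, so the first Monday is March 6 and the fourth is March 27.
1 November 2023 is a Wednesday, so the first Sunday is November 5.
At the standard offset (UTC+09:00), 03:13 UTC + 9h = 12:13 Rasis Territory standard time.
The standard-time date in Rasis Territory, March 30, 2023, lies within the daylight-saving period (27 March – 5 November), so Rasis Territory is on daylight time, UTC+10:00.
03:13 UTC + 10h = 13:13 Rasis Territory.

13:13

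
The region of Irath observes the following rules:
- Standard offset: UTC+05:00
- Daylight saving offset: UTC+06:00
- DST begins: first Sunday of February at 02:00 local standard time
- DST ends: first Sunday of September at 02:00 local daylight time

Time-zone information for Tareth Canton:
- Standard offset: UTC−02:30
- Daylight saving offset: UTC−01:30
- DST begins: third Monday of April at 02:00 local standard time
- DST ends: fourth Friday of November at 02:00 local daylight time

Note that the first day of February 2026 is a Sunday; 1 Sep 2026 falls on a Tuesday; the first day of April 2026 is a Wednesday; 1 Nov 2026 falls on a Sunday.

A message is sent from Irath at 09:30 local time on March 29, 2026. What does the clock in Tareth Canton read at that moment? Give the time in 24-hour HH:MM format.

1 February 2026 is a Sunday, so the first Sunday is February 1.
1 September 2026 is a Tuesday, so the first Sunday is September 6.
March 29, 2026 lies within the daylight-saving period (1 February – 6 September), so Irath is on daylight time, UTC+06:00.
09:30 Irath − 6h = 03:30 UTC.
1 April 2026 is a Wednesday, so the first Monday is April 6 and the third is April 20.
1 November 2026 is a Sunday, so the first Friday is November 6 and the fourth is November 27.
At the standard offset (UTC−02:30), 03:30 UTC − 2h30m = 01:00 Tareth Canton standard time.
The standard-time date in Tareth Canton, March 29, 2026, is outside the daylight-saving period (20 April – 27 November), so Tareth Canton is on standard time, UTC−02:30.
03:30 UTC − 2h30m = 01:00 Tareth Canton.

01:00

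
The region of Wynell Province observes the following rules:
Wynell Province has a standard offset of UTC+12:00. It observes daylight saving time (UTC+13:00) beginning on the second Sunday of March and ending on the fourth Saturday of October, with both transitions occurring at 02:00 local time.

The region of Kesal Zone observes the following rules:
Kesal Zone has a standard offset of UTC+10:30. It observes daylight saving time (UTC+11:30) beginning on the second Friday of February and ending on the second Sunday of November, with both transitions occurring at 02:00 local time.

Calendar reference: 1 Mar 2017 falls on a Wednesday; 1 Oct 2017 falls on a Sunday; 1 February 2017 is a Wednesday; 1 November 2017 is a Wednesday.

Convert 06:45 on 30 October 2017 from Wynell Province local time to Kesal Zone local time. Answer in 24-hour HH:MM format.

1 March 2017 is a Wednesday, so the first Sunday is March 5 and the second is March 12.
1 October 2017 is a Sunday, so the first Saturday is October 7 and the fourth is October 28.
Daylight saving runs 12 March – 28 October; 30 October 2017 is outside that window, so Wynell Province is on standard time at UTC+12:00.
06:45 Wynell Province − 12h = 18:45 UTC (rolling into the previous day, 29 October 2017).
1 February 2017 is a Wednesday, so the first Friday is February 3 and the second is February 10.
1 November 2017 is a Wednesday, so the first Sunday is November 5 and the second is November 12.
At the standard offset (UTC+10:30), 18:45 UTC + 10h30m = 05:15 Kesal Zone standard time (rolling into the next day, 30 October 2017).
The standard-time date in Kesal Zone, 30 October 2017, falls between 10 February and 12 November, so daylight saving is in effect and Kesal Zone is at UTC+11:30.
18:45 UTC + 11h30m = 06:15 Kesal Zone (rolling into the next day, 30 October 2017).

06:15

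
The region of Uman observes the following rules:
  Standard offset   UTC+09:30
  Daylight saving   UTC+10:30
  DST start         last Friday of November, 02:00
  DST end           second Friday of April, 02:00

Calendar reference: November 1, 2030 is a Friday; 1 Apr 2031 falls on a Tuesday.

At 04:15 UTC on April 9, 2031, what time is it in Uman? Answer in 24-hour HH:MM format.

14:45

1 November 2030 is a Friday, so Fridays fall on 1, 8, 15, 22, 29; the last is November 29.
1 April 2031 is a Tuesday, so the first Friday is April 4 and the second is April 11.
At the standard offset (UTC+09:30), 04:15 UTC + 9h30m = 13:45 Uman standard time.
Daylight saving runs 29 November 2030 – 11 April 2031; the standard-time date in Uman, April 9, 2031, is inside that window, so Uman is at UTC+10:30.
04:15 UTC + 10h30m = 14:45 local.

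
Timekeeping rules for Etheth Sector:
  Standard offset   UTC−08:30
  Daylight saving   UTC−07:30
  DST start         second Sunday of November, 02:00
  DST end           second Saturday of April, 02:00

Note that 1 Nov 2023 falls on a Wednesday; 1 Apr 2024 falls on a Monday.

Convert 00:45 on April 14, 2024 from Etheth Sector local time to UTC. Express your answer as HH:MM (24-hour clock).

09:15

1 November 2023 is a Wednesday, so the first Sunday is November 5 and the second is November 12.
1 April 2024 is a Monday, so the first Saturday is April 6 and the second is April 13.
April 14, 2024 does not fall between 12 November 2023 and 13 April 2024, so daylight saving is not in effect and Etheth Sector is at UTC−08:30.
00:45 local + 8h30m = 09:15 UTC.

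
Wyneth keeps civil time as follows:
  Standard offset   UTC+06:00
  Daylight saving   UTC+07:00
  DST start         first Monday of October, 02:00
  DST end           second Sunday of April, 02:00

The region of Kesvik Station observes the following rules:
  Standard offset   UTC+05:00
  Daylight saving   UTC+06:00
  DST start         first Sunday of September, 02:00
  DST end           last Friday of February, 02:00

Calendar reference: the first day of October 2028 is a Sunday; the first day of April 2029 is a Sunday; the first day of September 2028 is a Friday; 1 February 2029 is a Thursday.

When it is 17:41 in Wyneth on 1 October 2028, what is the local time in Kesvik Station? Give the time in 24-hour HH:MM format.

17:41

1 October 2028 is a Sunday, so the first Monday is October 2.
1 April 2029 is a Sunday, so the first Sunday is April 1 and the second is April 8.
1 October 2028 does not fall between 2 October 2028 and 8 April 2029, so daylight saving is not in effect and Wyneth is at UTC+06:00.
17:41 Wyneth − 6h = 11:41 UTC.
1 September 2028 is a Friday, so the first Sunday is September 3.
1 February 2029 is a Thursday, so Fridays fall on 2, 9, 16, 23; the last is February 23.
At the standard offset (UTC+05:00), 11:41 UTC + 5h = 16:41 Kesvik Station standard time.
The standard-time date in Kesvik Station, 1 October 2028, falls between 3 September 2028 and 23 February 2029, so daylight saving is in effect and Kesvik Station is at UTC+06:00.
11:41 UTC + 6h = 17:41 Kesvik Station.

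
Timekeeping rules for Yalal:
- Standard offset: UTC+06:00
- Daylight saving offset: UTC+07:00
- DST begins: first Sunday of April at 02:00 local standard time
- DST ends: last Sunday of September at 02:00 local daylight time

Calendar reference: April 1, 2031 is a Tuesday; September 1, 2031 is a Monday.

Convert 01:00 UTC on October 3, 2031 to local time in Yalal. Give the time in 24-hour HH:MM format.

07:00

1 April 2031 is a Tuesday, so the first Sunday is April 6.
1 September 2031 is a Monday, so Sundays fall on 7, 14, 21, 28; the last is September 28.
At the standard offset (UTC+06:00), 01:00 UTC + 6h = 07:00 Yalal standard time.
The standard-time date in Yalal, October 3, 2031, is outside the daylight-saving period (6 April – 28 September), so Yalal is on standard time, UTC+06:00.
01:00 UTC + 6h = 07:00 local.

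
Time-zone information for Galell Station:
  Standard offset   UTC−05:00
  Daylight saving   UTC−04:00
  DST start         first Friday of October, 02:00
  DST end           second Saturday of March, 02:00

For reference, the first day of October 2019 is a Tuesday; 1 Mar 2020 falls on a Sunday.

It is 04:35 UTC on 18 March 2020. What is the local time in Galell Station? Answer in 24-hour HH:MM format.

23:35

1 October 2019 is a Tuesday, so the first Friday is October 4.
1 March 2020 is a Sunday, so the first Saturday is March 7 and the second is March 14.
At the standard offset (UTC−05:00), 04:35 UTC − 5h = 23:35 Galell Station standard time (rolling into the previous day, 17 March 2020).
Daylight saving runs 4 October 2019 – 14 March 2020; the standard-time date in Galell Station, 17 March 2020, is outside that window, so Galell Station is on standard time at UTC−05:00.
04:35 UTC − 5h = 23:35 local (rolling into the previous day, 17 March 2020).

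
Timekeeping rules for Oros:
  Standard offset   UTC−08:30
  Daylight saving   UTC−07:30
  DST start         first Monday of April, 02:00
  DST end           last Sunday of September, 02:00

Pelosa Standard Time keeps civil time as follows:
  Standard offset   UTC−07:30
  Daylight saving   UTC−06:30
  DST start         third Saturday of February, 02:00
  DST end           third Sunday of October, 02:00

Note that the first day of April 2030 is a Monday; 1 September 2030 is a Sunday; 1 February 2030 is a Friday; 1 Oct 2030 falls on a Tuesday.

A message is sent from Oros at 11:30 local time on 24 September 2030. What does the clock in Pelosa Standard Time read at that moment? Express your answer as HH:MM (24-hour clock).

1 April 2030 is a Monday, so the first Monday is April 1.
1 September 2030 is a Sunday, so Sundays fall on 1, 8, 15, 22, 29; the last is September 29.
Daylight saving runs 1 April – 29 September; 24 September 2030 is inside that window, so Oros is at UTC−07:30.
11:30 Oros + 7h30m = 19:00 UTC.
1 February 2030 is a Friday, so the first Saturday is February 2 and the third is February 16.
1 October 2030 is a Tuesday, so the first Sunday is October 6 and the third is October 20.
At the standard offset (UTC−07:30), 19:00 UTC − 7h30m = 11:30 Pelosa Standard Time standard time.
Daylight saving runs 16 February – 20 October; the standard-time date in Pelosa Standard Time, 24 September 2030, is inside that window, so Pelosa Standard Time is at UTC−06:30.
19:00 UTC − 6h30m = 12:30 Pelosa Standard Time.

12:30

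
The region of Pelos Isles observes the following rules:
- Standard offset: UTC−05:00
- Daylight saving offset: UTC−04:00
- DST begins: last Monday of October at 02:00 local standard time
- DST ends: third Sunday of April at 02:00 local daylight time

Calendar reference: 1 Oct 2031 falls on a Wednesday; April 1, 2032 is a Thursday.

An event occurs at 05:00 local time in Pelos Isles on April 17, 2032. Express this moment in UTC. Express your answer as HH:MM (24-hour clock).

09:00

1 October 2031 is a Wednesday, so Mondays fall on 6, 13, 20, 27; the last is October 27.
1 April 2032 is a Thursday, so the first Sunday is April 4 and the third is April 18.
April 17, 2032 lies within the daylight-saving period (27 October 2031 – 18 April 2032), so Pelos Isles is on daylight time, UTC−04:00.
05:00 local + 4h = 09:00 UTC.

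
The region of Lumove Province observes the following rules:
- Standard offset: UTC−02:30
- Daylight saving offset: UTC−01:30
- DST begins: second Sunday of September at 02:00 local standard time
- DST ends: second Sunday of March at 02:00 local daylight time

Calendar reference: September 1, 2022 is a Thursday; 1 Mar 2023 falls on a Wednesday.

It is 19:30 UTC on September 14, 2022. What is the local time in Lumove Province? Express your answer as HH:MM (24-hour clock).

1 September 2022 is a Thursday, so the first Sunday is September 4 and the second is September 11.
1 March 2023 is a Wednesday, so the first Sunday is March 5 and the second is March 12.
At the standard offset (UTC−02:30), 19:30 UTC − 2h30m = 17:00 Lumove Province standard time.
The standard-time date in Lumove Province, September 14, 2022, lies within the daylight-saving period (11 September 2022 – 12 March 2023), so Lumove Province is on daylight time, UTC−01:30.
19:30 UTC − 1h30m = 18:00 local.

18:00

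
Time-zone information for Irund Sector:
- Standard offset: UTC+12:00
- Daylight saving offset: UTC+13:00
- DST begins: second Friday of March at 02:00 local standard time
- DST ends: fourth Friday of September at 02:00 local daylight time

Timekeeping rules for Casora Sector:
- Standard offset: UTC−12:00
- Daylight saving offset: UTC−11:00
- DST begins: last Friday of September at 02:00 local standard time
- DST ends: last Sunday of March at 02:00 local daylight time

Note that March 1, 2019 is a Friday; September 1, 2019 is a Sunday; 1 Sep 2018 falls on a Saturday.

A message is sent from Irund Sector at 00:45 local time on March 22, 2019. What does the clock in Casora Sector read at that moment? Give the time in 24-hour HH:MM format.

1 March 2019 is a Friday, so the first Friday is March 1 and the second is March 8.
1 September 2019 is a Sunday, so the first Friday is September 6 and the fourth is September 27.
March 22, 2019 lies within the daylight-saving period (8 March – 27 September), so Irund Sector is on daylight time, UTC+13:00.
00:45 Irund Sector − 13h = 11:45 UTC (rolling into the previous day, 21 March 2019).
1 September 2018 is a Saturday, so Fridays fall on 7, 14, 21, 28; the last is September 28.
1 March 2019 is a Friday, so Sundays fall on 3, 10, 17, 24, 31; the last is March 31.
At the standard offset (UTC−12:00), 11:45 UTC − 12h = 23:45 Casora Sector standard time (rolling into the previous day, 20 March 2019).
Daylight saving runs 28 September 2018 – 31 March 2019; the standard-time date in Casora Sector, March 20, 2019, is inside that window, so Casora Sector is at UTC−11:00.
11:45 UTC − 11h = 00:45 Casora Sector.

00:45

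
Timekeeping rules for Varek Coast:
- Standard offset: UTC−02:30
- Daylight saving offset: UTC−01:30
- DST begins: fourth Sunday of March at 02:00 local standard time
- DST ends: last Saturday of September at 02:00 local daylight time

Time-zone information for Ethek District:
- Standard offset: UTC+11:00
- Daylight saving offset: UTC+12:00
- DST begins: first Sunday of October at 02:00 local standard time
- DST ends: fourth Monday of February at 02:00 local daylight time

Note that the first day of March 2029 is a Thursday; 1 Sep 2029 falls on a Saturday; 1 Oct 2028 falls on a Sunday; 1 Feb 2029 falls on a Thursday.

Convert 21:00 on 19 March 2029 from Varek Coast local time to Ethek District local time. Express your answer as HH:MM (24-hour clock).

10:30

1 March 2029 is a Thursday, so the first Sunday is March 4 and the fourth is March 25.
1 September 2029 is a Saturday, so Saturdays fall on 1, 8, 15, 22, 29; the last is September 29.
19 March 2029 does not fall between 25 March and 29 September, so daylight saving is not in effect and Varek Coast is at UTC−02:30.
21:00 Varek Coast + 2h30m = 23:30 UTC.
1 October 2028 is a Sunday, so the first Sunday is October 1.
1 February 2029 is a Thursday, so the first Monday is February 5 and the fourth is February 26.
At the standard offset (UTC+11:00), 23:30 UTC + 11h = 10:30 Ethek District standard time (rolling into the next day, 20 March 2029).
The standard-time date in Ethek District, 20 March 2029, is outside the daylight-saving period (1 October 2028 – 26 February 2029), so Ethek District is on standard time, UTC+11:00.
23:30 UTC + 11h = 10:30 Ethek District (rolling into the next day, 20 March 2029).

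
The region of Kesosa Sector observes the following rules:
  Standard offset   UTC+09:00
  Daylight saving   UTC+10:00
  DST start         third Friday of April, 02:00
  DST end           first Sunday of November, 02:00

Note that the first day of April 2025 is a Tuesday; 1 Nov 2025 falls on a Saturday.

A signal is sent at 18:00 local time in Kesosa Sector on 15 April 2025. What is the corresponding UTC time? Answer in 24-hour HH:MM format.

09:00

1 April 2025 is a Tuesday, so the first Friday is April 4 and the third is April 18.
1 November 2025 is a Saturday, so the first Sunday is November 2.
15 April 2025 does not fall between 18 April and 2 November, so daylight saving is not in effect and Kesosa Sector is at UTC+09:00.
18:00 local − 9h = 09:00 UTC.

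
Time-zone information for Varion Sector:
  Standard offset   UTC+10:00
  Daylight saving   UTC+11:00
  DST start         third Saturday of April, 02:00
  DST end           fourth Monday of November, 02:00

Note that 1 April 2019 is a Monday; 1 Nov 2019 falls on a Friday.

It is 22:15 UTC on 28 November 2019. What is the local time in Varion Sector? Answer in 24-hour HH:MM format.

1 April 2019 is a Monday, so the first Saturday is April 6 and the third is April 20.
1 November 2019 is a Friday, so the first Monday is November 4 and the fourth is November 25.
At the standard offset (UTC+10:00), 22:15 UTC + 10h = 08:15 Varion Sector standard time (rolling into the next day, 29 November 2019).
The standard-time date in Varion Sector, 29 November 2019, does not fall between 20 April and 25 November, so daylight saving is not in effect and Varion Sector is at UTC+10:00.
22:15 UTC + 10h = 08:15 local (rolling into the next day, 29 November 2019).

08:15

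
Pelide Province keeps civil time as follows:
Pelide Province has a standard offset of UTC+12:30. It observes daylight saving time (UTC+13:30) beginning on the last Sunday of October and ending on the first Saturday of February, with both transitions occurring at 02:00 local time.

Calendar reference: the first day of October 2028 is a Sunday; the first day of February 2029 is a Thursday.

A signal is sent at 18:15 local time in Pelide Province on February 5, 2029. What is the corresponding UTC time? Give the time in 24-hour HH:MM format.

1 October 2028 is a Sunday, so Sundays fall on 1, 8, 15, 22, 29; the last is October 29.
1 February 2029 is a Thursday, so the first Saturday is February 3.
February 5, 2029 is outside the daylight-saving period (29 October 2028 – 3 February 2029), so Pelide Province is on standard time, UTC+12:30.
18:15 local − 12h30m = 05:45 UTC.

05:45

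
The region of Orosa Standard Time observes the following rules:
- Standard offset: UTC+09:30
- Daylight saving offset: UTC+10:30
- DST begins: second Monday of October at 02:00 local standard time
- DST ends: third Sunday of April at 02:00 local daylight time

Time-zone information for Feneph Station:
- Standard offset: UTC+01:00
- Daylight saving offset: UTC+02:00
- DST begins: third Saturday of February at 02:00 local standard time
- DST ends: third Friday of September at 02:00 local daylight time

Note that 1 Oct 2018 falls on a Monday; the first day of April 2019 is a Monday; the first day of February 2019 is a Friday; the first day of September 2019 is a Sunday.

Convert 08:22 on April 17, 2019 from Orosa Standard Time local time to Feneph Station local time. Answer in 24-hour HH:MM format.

23:52

1 October 2018 is a Monday, so the first Monday is October 1 and the second is October 8.
1 April 2019 is a Monday, so the first Sunday is April 7 and the third is April 21.
April 17, 2019 lies within the daylight-saving period (8 October 2018 – 21 April 2019), so Orosa Standard Time is on daylight time, UTC+10:30.
08:22 Orosa Standard Time − 10h30m = 21:52 UTC (rolling into the previous day, 16 April 2019).
1 February 2019 is a Friday, so the first Saturday is February 2 and the third is February 16.
1 September 2019 is a Sunday, so the first Friday is September 6 and the third is September 20.
At the standard offset (UTC+01:00), 21:52 UTC + 1h = 22:52 Feneph Station standard time.
The standard-time date in Feneph Station, April 16, 2019, falls between 16 February and 20 September, so daylight saving is in effect and Feneph Station is at UTC+02:00.
21:52 UTC + 2h = 23:52 Feneph Station.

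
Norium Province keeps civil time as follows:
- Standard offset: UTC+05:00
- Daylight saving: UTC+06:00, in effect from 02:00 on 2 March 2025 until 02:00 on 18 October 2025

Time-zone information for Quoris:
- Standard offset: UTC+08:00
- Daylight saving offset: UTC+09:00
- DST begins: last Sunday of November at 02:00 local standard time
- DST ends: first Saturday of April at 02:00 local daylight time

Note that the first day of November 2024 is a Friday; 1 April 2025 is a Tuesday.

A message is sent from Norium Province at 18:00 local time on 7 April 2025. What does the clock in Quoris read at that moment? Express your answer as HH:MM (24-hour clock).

20:00

Daylight saving runs 2 March – 18 October; 7 April 2025 is inside that window, so Norium Province is at UTC+06:00.
18:00 Norium Province − 6h = 12:00 UTC.
1 November 2024 is a Friday, so Sundays fall on 3, 10, 17, 24; the last is November 24.
1 April 2025 is a Tuesday, so the first Saturday is April 5.
At the standard offset (UTC+08:00), 12:00 UTC + 8h = 20:00 Quoris standard time.
The standard-time date in Quoris, 7 April 2025, is outside the daylight-saving period (24 November 2024 – 5 April 2025), so Quoris is on standard time, UTC+08:00.
12:00 UTC + 8h = 20:00 Quoris.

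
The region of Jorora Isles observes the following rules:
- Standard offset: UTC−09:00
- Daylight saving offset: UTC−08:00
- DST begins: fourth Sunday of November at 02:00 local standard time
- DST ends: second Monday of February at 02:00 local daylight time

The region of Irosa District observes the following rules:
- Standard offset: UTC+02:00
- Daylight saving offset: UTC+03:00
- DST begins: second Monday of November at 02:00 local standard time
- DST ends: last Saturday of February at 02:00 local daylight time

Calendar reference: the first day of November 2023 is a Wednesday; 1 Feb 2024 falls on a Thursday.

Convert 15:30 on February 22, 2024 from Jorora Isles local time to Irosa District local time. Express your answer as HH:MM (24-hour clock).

1 November 2023 is a Wednesday, so the first Sunday is November 5 and the fourth is November 26.
1 February 2024 is a Thursday, so the first Monday is February 5 and the second is February 12.
Daylight saving runs 26 November 2023 – 12 February 2024; February 22, 2024 is outside that window, so Jorora Isles is on standard time at UTC−09:00.
15:30 Jorora Isles + 9h = 00:30 UTC (rolling into the next day, 23 February 2024).
1 November 2023 is a Wednesday, so the first Monday is November 6 and the second is November 13.
1 February 2024 is a Thursday, so Saturdays fall on 3, 10, 17, 24; the last is February 24.
At the standard offset (UTC+02:00), 00:30 UTC + 2h = 02:30 Irosa District standard time.
The standard-time date in Irosa District, February 23, 2024, falls between 13 November 2023 and 24 February 2024, so daylight saving is in effect and Irosa District is at UTC+03:00.
00:30 UTC + 3h = 03:30 Irosa District.

03:30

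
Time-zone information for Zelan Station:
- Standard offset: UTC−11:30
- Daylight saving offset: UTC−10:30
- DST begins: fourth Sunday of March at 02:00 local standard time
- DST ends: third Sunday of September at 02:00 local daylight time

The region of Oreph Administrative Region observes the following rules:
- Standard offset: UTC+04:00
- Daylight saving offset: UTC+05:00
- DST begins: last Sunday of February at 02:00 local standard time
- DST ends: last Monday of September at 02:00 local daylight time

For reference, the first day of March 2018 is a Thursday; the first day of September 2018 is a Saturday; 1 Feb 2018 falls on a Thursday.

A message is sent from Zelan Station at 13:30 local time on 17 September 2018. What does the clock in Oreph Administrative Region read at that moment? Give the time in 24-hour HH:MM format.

06:00

1 March 2018 is a Thursday, so the first Sunday is March 4 and the fourth is March 25.
1 September 2018 is a Saturday, so the first Sunday is September 2 and the third is September 16.
17 September 2018 does not fall between 25 March and 16 September, so daylight saving is not in effect and Zelan Station is at UTC−11:30.
13:30 Zelan Station + 11h30m = 01:00 UTC (rolling into the next day, 18 September 2018).
1 February 2018 is a Thursday, so Sundays fall on 4, 11, 18, 25; the last is February 25.
1 September 2018 is a Saturday, so Mondays fall on 3, 10, 17, 24; the last is September 24.
At the standard offset (UTC+04:00), 01:00 UTC + 4h = 05:00 Oreph Administrative Region standard time.
Daylight saving runs 25 February – 24 September; the standard-time date in Oreph Administrative Region, 18 September 2018, is inside that window, so Oreph Administrative Region is at UTC+05:00.
01:00 UTC + 5h = 06:00 Oreph Administrative Region.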